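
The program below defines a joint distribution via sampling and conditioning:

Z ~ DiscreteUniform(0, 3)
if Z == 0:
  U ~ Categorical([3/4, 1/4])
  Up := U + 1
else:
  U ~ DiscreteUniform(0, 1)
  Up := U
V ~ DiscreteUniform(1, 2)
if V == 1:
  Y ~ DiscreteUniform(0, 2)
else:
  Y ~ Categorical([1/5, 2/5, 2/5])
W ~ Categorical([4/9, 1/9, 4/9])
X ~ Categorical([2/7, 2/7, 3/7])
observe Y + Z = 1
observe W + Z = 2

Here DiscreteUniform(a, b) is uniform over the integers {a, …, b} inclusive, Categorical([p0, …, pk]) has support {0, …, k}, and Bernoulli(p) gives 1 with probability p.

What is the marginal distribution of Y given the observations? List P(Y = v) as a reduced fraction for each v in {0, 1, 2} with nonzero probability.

P(Y=0) = 2/13, P(Y=1) = 11/13

Enumerate traces; 24 have nonzero weight after conditioning:
  (Z=0, U=0, V=1, Y=1, W=2, X=0) weight 1/252
  (Z=0, U=0, V=1, Y=1, W=2, X=1) weight 1/252
  (Z=0, U=0, V=1, Y=1, W=2, X=2) weight 1/168
  (Z=0, U=0, V=2, Y=1, W=2, X=0) weight 1/210
  (Z=0, U=0, V=2, Y=1, W=2, X=1) weight 1/210
  (Z=0, U=0, V=2, Y=1, W=2, X=2) weight 1/140
  (Z=0, U=1, V=1, Y=1, W=2, X=0) weight 1/756
  (Z=0, U=1, V=1, Y=1, W=2, X=1) weight 1/756
  (Z=1, U=0, V=1, Y=0, W=1, X=0) weight 1/1512
  … 15 more
Group by Y:
  weight(Y=0) = 1/135
  weight(Y=1) = 11/270
Total weight = 1/135 + 11/270 = 13/270
P(Y=0 | obs) = 1/135 / 13/270 = 2/13
P(Y=1 | obs) = 11/270 / 13/270 = 11/13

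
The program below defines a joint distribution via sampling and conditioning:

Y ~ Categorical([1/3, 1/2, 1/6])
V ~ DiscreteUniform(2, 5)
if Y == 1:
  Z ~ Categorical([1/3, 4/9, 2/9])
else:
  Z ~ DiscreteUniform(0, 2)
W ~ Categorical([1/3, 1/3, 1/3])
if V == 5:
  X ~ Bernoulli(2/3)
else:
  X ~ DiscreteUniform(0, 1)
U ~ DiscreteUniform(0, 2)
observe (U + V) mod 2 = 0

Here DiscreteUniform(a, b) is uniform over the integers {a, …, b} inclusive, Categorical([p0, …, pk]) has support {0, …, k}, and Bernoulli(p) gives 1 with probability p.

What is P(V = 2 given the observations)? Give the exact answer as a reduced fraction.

P(V = 2 | obs) = 1/3

Enumerate traces; 324 have nonzero weight after conditioning:
  (Y=0, V=2, Z=0, W=0, X=0, U=0) weight 1/648
  (Y=0, V=2, Z=0, W=0, X=0, U=2) weight 1/648
  (Y=0, V=2, Z=0, W=0, X=1, U=0) weight 1/648
  (Y=0, V=2, Z=0, W=0, X=1, U=2) weight 1/648
  (Y=0, V=2, Z=0, W=1, X=0, U=0) weight 1/648
  (Y=0, V=2, Z=0, W=1, X=0, U=2) weight 1/648
  (Y=0, V=2, Z=0, W=1, X=1, U=0) weight 1/648
  (Y=0, V=2, Z=0, W=1, X=1, U=2) weight 1/648
  (Y=0, V=3, Z=0, W=0, X=0, U=1) weight 1/648
  (Y=0, V=4, Z=0, W=0, X=0, U=0) weight 1/648
  … 314 more
Group by V:
  weight(V=2) = 1/6
  weight(V=3) = 1/12
  weight(V=4) = 1/6
  weight(V=5) = 1/12
Total weight = 1/6 + 1/12 + 1/6 + 1/12 = 1/2
P(V=2 | obs) = 1/6 / 1/2 = 1/3
P(V=3 | obs) = 1/12 / 1/2 = 1/6
P(V=4 | obs) = 1/6 / 1/2 = 1/3
P(V=5 | obs) = 1/12 / 1/2 = 1/6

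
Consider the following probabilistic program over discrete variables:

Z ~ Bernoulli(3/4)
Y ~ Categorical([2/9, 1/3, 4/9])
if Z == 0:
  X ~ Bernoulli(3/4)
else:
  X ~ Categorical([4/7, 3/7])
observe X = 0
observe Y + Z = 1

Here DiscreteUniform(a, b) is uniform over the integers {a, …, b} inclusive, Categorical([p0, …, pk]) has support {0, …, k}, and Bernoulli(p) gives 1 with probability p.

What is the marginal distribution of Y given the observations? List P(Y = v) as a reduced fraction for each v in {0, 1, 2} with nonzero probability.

Enumerate traces; 2 have nonzero weight after conditioning:
  (Z=0, Y=1, X=0) weight 1/48
  (Z=1, Y=0, X=0) weight 2/21
Group by Y:
  weight(Y=0) = 2/21
  weight(Y=1) = 1/48
Total weight = 2/21 + 1/48 = 13/112
P(Y=0 | obs) = 2/21 / 13/112 = 32/39
P(Y=1 | obs) = 1/48 / 13/112 = 7/39

P(Y=0) = 32/39, P(Y=1) = 7/39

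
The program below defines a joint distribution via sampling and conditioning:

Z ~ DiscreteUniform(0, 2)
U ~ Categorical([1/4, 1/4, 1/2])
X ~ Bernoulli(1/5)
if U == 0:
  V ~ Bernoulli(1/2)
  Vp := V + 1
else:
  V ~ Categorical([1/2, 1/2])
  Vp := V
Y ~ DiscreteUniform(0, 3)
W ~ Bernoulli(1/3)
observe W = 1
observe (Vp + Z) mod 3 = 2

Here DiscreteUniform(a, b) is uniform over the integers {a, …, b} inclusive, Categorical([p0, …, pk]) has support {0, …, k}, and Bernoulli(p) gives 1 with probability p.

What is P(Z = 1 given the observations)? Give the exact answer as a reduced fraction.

Enumerate traces; 48 have nonzero weight after conditioning:
  (Z=0, U=0, X=0, V=1, Y=0, W=1) weight 1/360
  (Z=0, U=0, X=0, V=1, Y=1, W=1) weight 1/360
  (Z=0, U=0, X=0, V=1, Y=2, W=1) weight 1/360
  (Z=0, U=0, X=0, V=1, Y=3, W=1) weight 1/360
  (Z=0, U=0, X=1, V=1, Y=0, W=1) weight 1/1440
  (Z=0, U=0, X=1, V=1, Y=1, W=1) weight 1/1440
  (Z=0, U=0, X=1, V=1, Y=2, W=1) weight 1/1440
  (Z=0, U=0, X=1, V=1, Y=3, W=1) weight 1/1440
  (Z=1, U=0, X=0, V=0, Y=0, W=1) weight 1/360
  (Z=2, U=1, X=0, V=0, Y=0, W=1) weight 1/360
  … 38 more
Group by Z:
  weight(Z=0) = 1/72
  weight(Z=1) = 1/18
  weight(Z=2) = 1/24
Total weight = 1/72 + 1/18 + 1/24 = 1/9
P(Z=0 | obs) = 1/72 / 1/9 = 1/8
P(Z=1 | obs) = 1/18 / 1/9 = 1/2
P(Z=2 | obs) = 1/24 / 1/9 = 3/8

P(Z = 1 | obs) = 1/2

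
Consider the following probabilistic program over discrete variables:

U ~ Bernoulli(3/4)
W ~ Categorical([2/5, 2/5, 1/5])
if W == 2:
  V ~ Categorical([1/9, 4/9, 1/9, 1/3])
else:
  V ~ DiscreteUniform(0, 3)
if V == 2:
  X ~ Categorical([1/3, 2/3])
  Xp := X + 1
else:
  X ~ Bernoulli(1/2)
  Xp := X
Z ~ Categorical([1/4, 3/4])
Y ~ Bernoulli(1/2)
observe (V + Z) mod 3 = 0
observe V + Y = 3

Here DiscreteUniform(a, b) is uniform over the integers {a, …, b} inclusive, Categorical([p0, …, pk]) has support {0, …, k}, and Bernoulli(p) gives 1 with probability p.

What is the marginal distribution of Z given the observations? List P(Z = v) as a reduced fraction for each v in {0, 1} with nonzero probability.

P(Z=0) = 2/7, P(Z=1) = 5/7

Enumerate traces; 24 have nonzero weight after conditioning:
  (U=0, W=0, V=2, X=0, Z=1, Y=1) weight 1/320
  (U=0, W=0, V=2, X=1, Z=1, Y=1) weight 1/160
  (U=0, W=0, V=3, X=0, Z=0, Y=0) weight 1/640
  (U=0, W=0, V=3, X=1, Z=0, Y=0) weight 1/640
  (U=0, W=1, V=2, X=0, Z=1, Y=1) weight 1/320
  (U=0, W=1, V=2, X=1, Z=1, Y=1) weight 1/160
  (U=0, W=1, V=3, X=0, Z=0, Y=0) weight 1/640
  (U=0, W=1, V=3, X=1, Z=0, Y=0) weight 1/640
  … 16 more
Group by Z:
  weight(Z=0) = 1/30
  weight(Z=1) = 1/12
Total weight = 1/30 + 1/12 = 7/60
P(Z=0 | obs) = 1/30 / 7/60 = 2/7
P(Z=1 | obs) = 1/12 / 7/60 = 5/7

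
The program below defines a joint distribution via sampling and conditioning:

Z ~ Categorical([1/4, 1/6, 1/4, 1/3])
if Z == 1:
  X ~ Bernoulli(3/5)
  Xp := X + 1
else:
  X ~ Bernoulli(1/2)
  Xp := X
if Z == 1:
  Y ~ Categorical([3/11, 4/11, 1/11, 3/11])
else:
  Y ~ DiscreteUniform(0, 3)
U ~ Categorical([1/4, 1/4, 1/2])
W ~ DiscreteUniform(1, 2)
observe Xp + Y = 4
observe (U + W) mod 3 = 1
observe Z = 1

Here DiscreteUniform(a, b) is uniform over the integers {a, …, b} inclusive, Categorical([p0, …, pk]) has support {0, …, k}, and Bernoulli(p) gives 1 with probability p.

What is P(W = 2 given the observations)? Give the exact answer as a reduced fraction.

P(W = 2 | obs) = 2/3

Enumerate traces; 4 have nonzero weight after conditioning:
  (Z=1, X=0, Y=3, U=0, W=1) weight 1/440
  (Z=1, X=0, Y=3, U=2, W=2) weight 1/220
  (Z=1, X=1, Y=2, U=0, W=1) weight 1/880
  (Z=1, X=1, Y=2, U=2, W=2) weight 1/440
Group by W:
  weight(W=1) = 3/880
  weight(W=2) = 3/440
Total weight = 3/880 + 3/440 = 9/880
P(W=1 | obs) = 3/880 / 9/880 = 1/3
P(W=2 | obs) = 3/440 / 9/880 = 2/3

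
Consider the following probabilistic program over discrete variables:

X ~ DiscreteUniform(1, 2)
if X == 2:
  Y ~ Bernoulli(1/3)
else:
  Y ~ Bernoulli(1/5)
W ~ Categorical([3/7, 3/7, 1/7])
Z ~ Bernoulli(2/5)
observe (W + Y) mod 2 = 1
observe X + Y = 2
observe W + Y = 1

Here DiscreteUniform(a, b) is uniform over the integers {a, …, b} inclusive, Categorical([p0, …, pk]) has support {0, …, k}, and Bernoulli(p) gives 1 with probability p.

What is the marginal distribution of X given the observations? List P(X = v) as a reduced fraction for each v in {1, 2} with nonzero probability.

Enumerate traces; 4 have nonzero weight after conditioning:
  (X=1, Y=1, W=0, Z=0) weight 9/350
  (X=1, Y=1, W=0, Z=1) weight 3/175
  (X=2, Y=0, W=1, Z=0) weight 3/35
  (X=2, Y=0, W=1, Z=1) weight 2/35
Group by X:
  weight(X=1) = 3/70
  weight(X=2) = 1/7
Total weight = 3/70 + 1/7 = 13/70
P(X=1 | obs) = 3/70 / 13/70 = 3/13
P(X=2 | obs) = 1/7 / 13/70 = 10/13

P(X=1) = 3/13, P(X=2) = 10/13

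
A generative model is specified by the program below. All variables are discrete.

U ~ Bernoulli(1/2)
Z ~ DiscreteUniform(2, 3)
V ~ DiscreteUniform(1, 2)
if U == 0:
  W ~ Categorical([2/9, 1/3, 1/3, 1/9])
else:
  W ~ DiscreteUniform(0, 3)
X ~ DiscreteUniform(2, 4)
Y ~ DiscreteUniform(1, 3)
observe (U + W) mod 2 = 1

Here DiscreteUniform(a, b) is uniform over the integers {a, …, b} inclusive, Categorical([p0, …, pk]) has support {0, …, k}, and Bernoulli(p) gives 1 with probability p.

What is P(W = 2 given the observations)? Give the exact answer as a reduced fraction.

Enumerate traces; 144 have nonzero weight after conditioning:
  (U=0, Z=2, V=1, W=1, X=2, Y=1) weight 1/216
  (U=0, Z=2, V=1, W=1, X=2, Y=2) weight 1/216
  (U=0, Z=2, V=1, W=1, X=2, Y=3) weight 1/216
  (U=0, Z=2, V=1, W=1, X=3, Y=1) weight 1/216
  (U=0, Z=2, V=1, W=1, X=3, Y=2) weight 1/216
  (U=0, Z=2, V=1, W=1, X=3, Y=3) weight 1/216
  (U=0, Z=2, V=1, W=1, X=4, Y=1) weight 1/216
  (U=0, Z=2, V=1, W=1, X=4, Y=2) weight 1/216
  (U=0, Z=2, V=1, W=3, X=2, Y=1) weight 1/648
  (U=1, Z=2, V=1, W=0, X=2, Y=1) weight 1/288
  … 134 more
Group by W:
  weight(W=0) = 1/8
  weight(W=1) = 1/6
  weight(W=2) = 1/8
  weight(W=3) = 1/18
Total weight = 1/8 + 1/6 + 1/8 + 1/18 = 17/36
P(W=0 | obs) = 1/8 / 17/36 = 9/34
P(W=1 | obs) = 1/6 / 17/36 = 6/17
P(W=2 | obs) = 1/8 / 17/36 = 9/34
P(W=3 | obs) = 1/18 / 17/36 = 2/17

P(W = 2 | obs) = 9/34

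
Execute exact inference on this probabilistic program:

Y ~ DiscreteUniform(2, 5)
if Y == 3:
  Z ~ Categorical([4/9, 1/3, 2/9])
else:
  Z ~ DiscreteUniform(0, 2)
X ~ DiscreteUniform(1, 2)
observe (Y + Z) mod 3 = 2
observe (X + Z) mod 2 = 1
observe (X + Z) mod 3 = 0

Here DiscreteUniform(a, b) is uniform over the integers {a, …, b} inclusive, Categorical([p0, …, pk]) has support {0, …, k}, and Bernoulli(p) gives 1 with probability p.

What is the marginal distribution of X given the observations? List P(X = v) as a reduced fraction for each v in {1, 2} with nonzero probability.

P(X=1) = 2/5, P(X=2) = 3/5

Enumerate traces; 2 have nonzero weight after conditioning:
  (Y=3, Z=2, X=1) weight 1/36
  (Y=4, Z=1, X=2) weight 1/24
Group by X:
  weight(X=1) = 1/36
  weight(X=2) = 1/24
Total weight = 1/36 + 1/24 = 5/72
P(X=1 | obs) = 1/36 / 5/72 = 2/5
P(X=2 | obs) = 1/24 / 5/72 = 3/5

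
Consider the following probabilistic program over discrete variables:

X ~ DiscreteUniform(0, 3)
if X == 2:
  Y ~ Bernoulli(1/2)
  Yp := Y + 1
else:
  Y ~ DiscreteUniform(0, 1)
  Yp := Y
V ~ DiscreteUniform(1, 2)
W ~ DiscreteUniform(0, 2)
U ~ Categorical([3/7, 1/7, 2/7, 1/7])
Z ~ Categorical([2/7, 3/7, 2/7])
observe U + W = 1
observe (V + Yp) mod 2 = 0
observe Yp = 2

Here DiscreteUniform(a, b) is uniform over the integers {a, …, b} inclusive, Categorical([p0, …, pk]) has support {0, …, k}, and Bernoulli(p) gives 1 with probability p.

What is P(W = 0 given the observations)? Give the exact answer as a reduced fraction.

Enumerate traces; 6 have nonzero weight after conditioning:
  (X=2, Y=1, V=2, W=0, U=1, Z=0) weight 1/1176
  (X=2, Y=1, V=2, W=0, U=1, Z=1) weight 1/784
  (X=2, Y=1, V=2, W=0, U=1, Z=2) weight 1/1176
  (X=2, Y=1, V=2, W=1, U=0, Z=0) weight 1/392
  (X=2, Y=1, V=2, W=1, U=0, Z=1) weight 3/784
  (X=2, Y=1, V=2, W=1, U=0, Z=2) weight 1/392
Group by W:
  weight(W=0) = 1/336
  weight(W=1) = 1/112
Total weight = 1/336 + 1/112 = 1/84
P(W=0 | obs) = 1/336 / 1/84 = 1/4
P(W=1 | obs) = 1/112 / 1/84 = 3/4

P(W = 0 | obs) = 1/4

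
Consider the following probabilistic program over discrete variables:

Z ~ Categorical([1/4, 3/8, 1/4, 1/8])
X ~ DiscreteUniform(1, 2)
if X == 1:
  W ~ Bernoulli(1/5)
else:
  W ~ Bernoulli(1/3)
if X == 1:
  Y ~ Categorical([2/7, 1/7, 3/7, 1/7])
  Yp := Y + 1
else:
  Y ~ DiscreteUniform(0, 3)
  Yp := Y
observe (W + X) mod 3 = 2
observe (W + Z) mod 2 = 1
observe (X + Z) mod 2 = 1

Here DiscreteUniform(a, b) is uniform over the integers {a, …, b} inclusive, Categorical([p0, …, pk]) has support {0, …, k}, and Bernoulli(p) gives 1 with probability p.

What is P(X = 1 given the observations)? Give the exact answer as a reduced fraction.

P(X = 1 | obs) = 3/13

Enumerate traces; 16 have nonzero weight after conditioning:
  (Z=0, X=1, W=1, Y=0) weight 1/140
  (Z=0, X=1, W=1, Y=1) weight 1/280
  (Z=0, X=1, W=1, Y=2) weight 3/280
  (Z=0, X=1, W=1, Y=3) weight 1/280
  (Z=1, X=2, W=0, Y=0) weight 1/32
  (Z=1, X=2, W=0, Y=1) weight 1/32
  (Z=1, X=2, W=0, Y=2) weight 1/32
  (Z=1, X=2, W=0, Y=3) weight 1/32
  … 8 more
Group by X:
  weight(X=1) = 1/20
  weight(X=2) = 1/6
Total weight = 1/20 + 1/6 = 13/60
P(X=1 | obs) = 1/20 / 13/60 = 3/13
P(X=2 | obs) = 1/6 / 13/60 = 10/13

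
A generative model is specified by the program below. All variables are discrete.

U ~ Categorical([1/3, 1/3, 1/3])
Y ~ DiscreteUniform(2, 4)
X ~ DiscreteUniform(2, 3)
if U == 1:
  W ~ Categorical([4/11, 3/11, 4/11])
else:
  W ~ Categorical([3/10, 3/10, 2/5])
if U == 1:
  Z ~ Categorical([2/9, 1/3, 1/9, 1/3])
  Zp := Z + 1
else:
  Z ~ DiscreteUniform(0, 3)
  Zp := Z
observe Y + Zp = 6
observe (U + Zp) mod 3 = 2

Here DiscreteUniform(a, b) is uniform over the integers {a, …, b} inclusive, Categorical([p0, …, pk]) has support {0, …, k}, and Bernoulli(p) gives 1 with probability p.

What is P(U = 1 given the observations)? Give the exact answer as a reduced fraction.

Enumerate traces; 18 have nonzero weight after conditioning:
  (U=0, Y=4, X=2, W=0, Z=2) weight 1/240
  (U=0, Y=4, X=2, W=1, Z=2) weight 1/240
  (U=0, Y=4, X=2, W=2, Z=2) weight 1/180
  (U=0, Y=4, X=3, W=0, Z=2) weight 1/240
  (U=0, Y=4, X=3, W=1, Z=2) weight 1/240
  (U=0, Y=4, X=3, W=2, Z=2) weight 1/180
  (U=1, Y=2, X=2, W=0, Z=3) weight 2/297
  (U=1, Y=2, X=2, W=1, Z=3) weight 1/198
  (U=2, Y=3, X=2, W=0, Z=3) weight 1/240
  … 9 more
Group by U:
  weight(U=0) = 1/36
  weight(U=1) = 1/27
  weight(U=2) = 1/36
Total weight = 1/36 + 1/27 + 1/36 = 5/54
P(U=0 | obs) = 1/36 / 5/54 = 3/10
P(U=1 | obs) = 1/27 / 5/54 = 2/5
P(U=2 | obs) = 1/36 / 5/54 = 3/10

P(U = 1 | obs) = 2/5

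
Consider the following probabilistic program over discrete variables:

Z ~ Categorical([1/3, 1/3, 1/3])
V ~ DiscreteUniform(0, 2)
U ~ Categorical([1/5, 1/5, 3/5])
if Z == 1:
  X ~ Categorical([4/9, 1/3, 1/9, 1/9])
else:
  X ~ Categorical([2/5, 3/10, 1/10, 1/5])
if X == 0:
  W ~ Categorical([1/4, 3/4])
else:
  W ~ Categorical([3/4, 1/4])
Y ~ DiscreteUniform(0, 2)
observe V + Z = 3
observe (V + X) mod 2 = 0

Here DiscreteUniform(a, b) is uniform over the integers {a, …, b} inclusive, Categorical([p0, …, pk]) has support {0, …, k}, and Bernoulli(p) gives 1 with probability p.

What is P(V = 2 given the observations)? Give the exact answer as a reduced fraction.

Enumerate traces; 72 have nonzero weight after conditioning:
  (Z=1, V=2, U=0, X=0, W=0, Y=0) weight 1/1215
  (Z=1, V=2, U=0, X=0, W=0, Y=1) weight 1/1215
  (Z=1, V=2, U=0, X=0, W=0, Y=2) weight 1/1215
  (Z=1, V=2, U=0, X=0, W=1, Y=0) weight 1/405
  (Z=1, V=2, U=0, X=0, W=1, Y=1) weight 1/405
  (Z=1, V=2, U=0, X=0, W=1, Y=2) weight 1/405
  (Z=1, V=2, U=0, X=2, W=0, Y=0) weight 1/1620
  (Z=1, V=2, U=0, X=2, W=0, Y=1) weight 1/1620
  (Z=2, V=1, U=0, X=1, W=0, Y=0) weight 1/600
  … 63 more
Group by V:
  weight(V=1) = 1/18
  weight(V=2) = 5/81
Total weight = 1/18 + 5/81 = 19/162
P(V=1 | obs) = 1/18 / 19/162 = 9/19
P(V=2 | obs) = 5/81 / 19/162 = 10/19

P(V = 2 | obs) = 10/19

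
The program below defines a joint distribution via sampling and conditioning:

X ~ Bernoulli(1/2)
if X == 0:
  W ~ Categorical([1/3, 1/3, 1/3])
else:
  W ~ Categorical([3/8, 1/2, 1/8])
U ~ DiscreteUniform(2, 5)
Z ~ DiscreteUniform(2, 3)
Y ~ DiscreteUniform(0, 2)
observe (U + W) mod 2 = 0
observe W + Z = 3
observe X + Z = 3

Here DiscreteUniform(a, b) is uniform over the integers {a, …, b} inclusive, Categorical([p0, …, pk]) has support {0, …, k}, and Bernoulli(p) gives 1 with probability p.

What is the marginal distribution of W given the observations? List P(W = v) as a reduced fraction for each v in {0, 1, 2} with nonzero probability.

Enumerate traces; 12 have nonzero weight after conditioning:
  (X=0, W=0, U=2, Z=3, Y=0) weight 1/144
  (X=0, W=0, U=2, Z=3, Y=1) weight 1/144
  (X=0, W=0, U=2, Z=3, Y=2) weight 1/144
  (X=0, W=0, U=4, Z=3, Y=0) weight 1/144
  (X=0, W=0, U=4, Z=3, Y=1) weight 1/144
  (X=0, W=0, U=4, Z=3, Y=2) weight 1/144
  (X=1, W=1, U=3, Z=2, Y=0) weight 1/96
  (X=1, W=1, U=3, Z=2, Y=1) weight 1/96
  … 4 more
Group by W:
  weight(W=0) = 1/24
  weight(W=1) = 1/16
Total weight = 1/24 + 1/16 = 5/48
P(W=0 | obs) = 1/24 / 5/48 = 2/5
P(W=1 | obs) = 1/16 / 5/48 = 3/5

P(W=0) = 2/5, P(W=1) = 3/5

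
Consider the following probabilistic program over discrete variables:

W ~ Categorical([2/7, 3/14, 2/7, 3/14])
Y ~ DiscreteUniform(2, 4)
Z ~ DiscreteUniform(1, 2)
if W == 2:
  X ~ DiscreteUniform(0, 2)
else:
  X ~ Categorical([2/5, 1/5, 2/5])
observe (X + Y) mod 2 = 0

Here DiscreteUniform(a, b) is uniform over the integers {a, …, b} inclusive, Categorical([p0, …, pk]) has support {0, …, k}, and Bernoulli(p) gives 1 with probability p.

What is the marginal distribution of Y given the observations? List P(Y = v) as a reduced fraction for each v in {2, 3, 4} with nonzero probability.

Enumerate traces; 40 have nonzero weight after conditioning:
  (W=0, Y=2, Z=1, X=0) weight 2/105
  (W=0, Y=2, Z=1, X=2) weight 2/105
  (W=0, Y=2, Z=2, X=0) weight 2/105
  (W=0, Y=2, Z=2, X=2) weight 2/105
  (W=0, Y=3, Z=1, X=1) weight 1/105
  (W=0, Y=3, Z=2, X=1) weight 1/105
  (W=0, Y=4, Z=1, X=0) weight 2/105
  (W=0, Y=4, Z=1, X=2) weight 2/105
  … 32 more
Group by Y:
  weight(Y=2) = 16/63
  weight(Y=3) = 5/63
  weight(Y=4) = 16/63
Total weight = 16/63 + 5/63 + 16/63 = 37/63
P(Y=2 | obs) = 16/63 / 37/63 = 16/37
P(Y=3 | obs) = 5/63 / 37/63 = 5/37
P(Y=4 | obs) = 16/63 / 37/63 = 16/37

P(Y=2) = 16/37, P(Y=3) = 5/37, P(Y=4) = 16/37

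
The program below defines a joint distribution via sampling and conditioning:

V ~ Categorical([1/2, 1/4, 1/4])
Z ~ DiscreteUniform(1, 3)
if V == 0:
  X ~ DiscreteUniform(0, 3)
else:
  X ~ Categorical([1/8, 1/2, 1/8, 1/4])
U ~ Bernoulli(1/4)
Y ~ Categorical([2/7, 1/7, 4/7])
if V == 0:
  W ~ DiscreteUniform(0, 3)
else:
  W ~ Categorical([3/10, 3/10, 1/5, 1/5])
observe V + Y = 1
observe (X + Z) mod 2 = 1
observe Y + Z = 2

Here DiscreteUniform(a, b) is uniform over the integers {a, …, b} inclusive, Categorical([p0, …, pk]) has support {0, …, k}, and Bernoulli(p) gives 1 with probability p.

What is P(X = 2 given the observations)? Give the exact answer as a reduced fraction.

P(X = 2 | obs) = 1/5

Enumerate traces; 32 have nonzero weight after conditioning:
  (V=0, Z=1, X=0, U=0, Y=1, W=0) weight 1/896
  (V=0, Z=1, X=0, U=0, Y=1, W=1) weight 1/896
  (V=0, Z=1, X=0, U=0, Y=1, W=2) weight 1/896
  (V=0, Z=1, X=0, U=0, Y=1, W=3) weight 1/896
  (V=0, Z=1, X=0, U=1, Y=1, W=0) weight 1/2688
  (V=0, Z=1, X=0, U=1, Y=1, W=1) weight 1/2688
  (V=0, Z=1, X=0, U=1, Y=1, W=2) weight 1/2688
  (V=0, Z=1, X=0, U=1, Y=1, W=3) weight 1/2688
  (V=0, Z=1, X=2, U=0, Y=1, W=0) weight 1/896
  (V=1, Z=2, X=1, U=0, Y=0, W=0) weight 3/1120
  … 22 more
Group by X:
  weight(X=0) = 1/168
  weight(X=1) = 1/84
  weight(X=2) = 1/168
  weight(X=3) = 1/168
Total weight = 1/168 + 1/84 + 1/168 + 1/168 = 5/168
P(X=0 | obs) = 1/168 / 5/168 = 1/5
P(X=1 | obs) = 1/84 / 5/168 = 2/5
P(X=2 | obs) = 1/168 / 5/168 = 1/5
P(X=3 | obs) = 1/168 / 5/168 = 1/5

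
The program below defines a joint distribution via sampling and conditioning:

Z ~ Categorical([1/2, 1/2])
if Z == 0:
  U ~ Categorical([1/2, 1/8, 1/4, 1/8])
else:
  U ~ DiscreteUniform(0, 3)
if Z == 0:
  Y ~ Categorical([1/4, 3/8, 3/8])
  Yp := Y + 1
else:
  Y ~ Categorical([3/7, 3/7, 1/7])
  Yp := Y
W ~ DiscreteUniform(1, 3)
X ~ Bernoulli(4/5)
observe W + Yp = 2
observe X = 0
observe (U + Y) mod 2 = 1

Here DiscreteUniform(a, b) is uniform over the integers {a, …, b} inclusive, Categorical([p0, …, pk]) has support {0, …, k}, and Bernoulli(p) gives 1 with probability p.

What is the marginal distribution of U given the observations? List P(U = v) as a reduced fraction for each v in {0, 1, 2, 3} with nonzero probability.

Enumerate traces; 6 have nonzero weight after conditioning:
  (Z=0, U=1, Y=0, W=1, X=0) weight 1/960
  (Z=0, U=3, Y=0, W=1, X=0) weight 1/960
  (Z=1, U=0, Y=1, W=1, X=0) weight 1/280
  (Z=1, U=1, Y=0, W=2, X=0) weight 1/280
  (Z=1, U=2, Y=1, W=1, X=0) weight 1/280
  (Z=1, U=3, Y=0, W=2, X=0) weight 1/280
Group by U:
  weight(U=0) = 1/280
  weight(U=1) = 31/6720
  weight(U=2) = 1/280
  weight(U=3) = 31/6720
Total weight = 1/280 + 31/6720 + 1/280 + 31/6720 = 11/672
P(U=0 | obs) = 1/280 / 11/672 = 12/55
P(U=1 | obs) = 31/6720 / 11/672 = 31/110
P(U=2 | obs) = 1/280 / 11/672 = 12/55
P(U=3 | obs) = 31/6720 / 11/672 = 31/110

P(U=0) = 12/55, P(U=1) = 31/110, P(U=2) = 12/55, P(U=3) = 31/110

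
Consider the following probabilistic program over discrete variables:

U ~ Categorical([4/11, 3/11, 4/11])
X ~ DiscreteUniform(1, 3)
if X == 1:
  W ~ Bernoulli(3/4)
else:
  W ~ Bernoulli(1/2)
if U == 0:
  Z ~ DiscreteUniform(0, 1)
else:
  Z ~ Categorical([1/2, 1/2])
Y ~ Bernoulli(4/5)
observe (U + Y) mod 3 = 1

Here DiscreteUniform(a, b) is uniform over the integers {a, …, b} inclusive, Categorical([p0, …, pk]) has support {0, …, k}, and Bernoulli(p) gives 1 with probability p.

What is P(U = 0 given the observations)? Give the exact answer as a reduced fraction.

P(U = 0 | obs) = 16/19

Enumerate traces; 24 have nonzero weight after conditioning:
  (U=0, X=1, W=0, Z=0, Y=1) weight 2/165
  (U=0, X=1, W=0, Z=1, Y=1) weight 2/165
  (U=0, X=1, W=1, Z=0, Y=1) weight 2/55
  (U=0, X=1, W=1, Z=1, Y=1) weight 2/55
  (U=0, X=2, W=0, Z=0, Y=1) weight 4/165
  (U=0, X=2, W=0, Z=1, Y=1) weight 4/165
  (U=0, X=2, W=1, Z=0, Y=1) weight 4/165
  (U=0, X=2, W=1, Z=1, Y=1) weight 4/165
  (U=1, X=1, W=0, Z=0, Y=0) weight 1/440
  … 15 more
Group by U:
  weight(U=0) = 16/55
  weight(U=1) = 3/55
Total weight = 16/55 + 3/55 = 19/55
P(U=0 | obs) = 16/55 / 19/55 = 16/19
P(U=1 | obs) = 3/55 / 19/55 = 3/19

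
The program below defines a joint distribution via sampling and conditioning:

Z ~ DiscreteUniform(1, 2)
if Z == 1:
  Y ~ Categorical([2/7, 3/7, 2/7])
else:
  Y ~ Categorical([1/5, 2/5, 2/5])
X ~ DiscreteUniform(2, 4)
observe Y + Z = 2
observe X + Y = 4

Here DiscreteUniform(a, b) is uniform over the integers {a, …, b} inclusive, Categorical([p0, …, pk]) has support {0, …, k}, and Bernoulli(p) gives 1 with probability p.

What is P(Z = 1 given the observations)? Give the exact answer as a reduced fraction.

P(Z = 1 | obs) = 15/22

Enumerate traces; 2 have nonzero weight after conditioning:
  (Z=1, Y=1, X=3) weight 1/14
  (Z=2, Y=0, X=4) weight 1/30
Group by Z:
  weight(Z=1) = 1/14
  weight(Z=2) = 1/30
Total weight = 1/14 + 1/30 = 11/105
P(Z=1 | obs) = 1/14 / 11/105 = 15/22
P(Z=2 | obs) = 1/30 / 11/105 = 7/22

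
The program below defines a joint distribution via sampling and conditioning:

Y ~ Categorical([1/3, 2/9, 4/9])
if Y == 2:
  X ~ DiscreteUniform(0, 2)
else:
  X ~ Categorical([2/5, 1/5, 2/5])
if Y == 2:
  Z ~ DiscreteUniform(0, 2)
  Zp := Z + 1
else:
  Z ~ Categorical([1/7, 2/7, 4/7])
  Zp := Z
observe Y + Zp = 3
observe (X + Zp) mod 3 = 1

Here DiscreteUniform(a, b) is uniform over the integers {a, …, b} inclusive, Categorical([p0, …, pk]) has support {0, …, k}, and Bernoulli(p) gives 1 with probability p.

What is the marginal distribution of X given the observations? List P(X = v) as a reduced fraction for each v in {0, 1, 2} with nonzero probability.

Enumerate traces; 2 have nonzero weight after conditioning:
  (Y=1, X=2, Z=2) weight 16/315
  (Y=2, X=0, Z=0) weight 4/81
Group by X:
  weight(X=0) = 4/81
  weight(X=2) = 16/315
Total weight = 4/81 + 16/315 = 284/2835
P(X=0 | obs) = 4/81 / 284/2835 = 35/71
P(X=2 | obs) = 16/315 / 284/2835 = 36/71

P(X=0) = 35/71, P(X=2) = 36/71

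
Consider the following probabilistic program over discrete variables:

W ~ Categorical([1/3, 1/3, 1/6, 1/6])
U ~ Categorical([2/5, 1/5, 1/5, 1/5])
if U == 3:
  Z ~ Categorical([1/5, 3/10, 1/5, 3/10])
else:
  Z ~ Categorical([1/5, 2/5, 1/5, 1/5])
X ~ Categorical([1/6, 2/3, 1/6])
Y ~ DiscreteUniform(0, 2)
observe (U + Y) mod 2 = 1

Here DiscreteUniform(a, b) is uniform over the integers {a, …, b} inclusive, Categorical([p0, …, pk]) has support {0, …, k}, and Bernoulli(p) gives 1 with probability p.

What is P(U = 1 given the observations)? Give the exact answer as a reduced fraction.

Enumerate traces; 288 have nonzero weight after conditioning:
  (W=0, U=0, Z=0, X=0, Y=1) weight 1/675
  (W=0, U=0, Z=0, X=1, Y=1) weight 4/675
  (W=0, U=0, Z=0, X=2, Y=1) weight 1/675
  (W=0, U=0, Z=1, X=0, Y=1) weight 2/675
  (W=0, U=0, Z=1, X=1, Y=1) weight 8/675
  (W=0, U=0, Z=1, X=2, Y=1) weight 2/675
  (W=0, U=0, Z=2, X=0, Y=1) weight 1/675
  (W=0, U=0, Z=2, X=1, Y=1) weight 4/675
  (W=0, U=1, Z=0, X=0, Y=0) weight 1/1350
  (W=0, U=2, Z=0, X=0, Y=1) weight 1/1350
  … 278 more
Group by U:
  weight(U=0) = 2/15
  weight(U=1) = 2/15
  weight(U=2) = 1/15
  weight(U=3) = 2/15
Total weight = 2/15 + 2/15 + 1/15 + 2/15 = 7/15
P(U=0 | obs) = 2/15 / 7/15 = 2/7
P(U=1 | obs) = 2/15 / 7/15 = 2/7
P(U=2 | obs) = 1/15 / 7/15 = 1/7
P(U=3 | obs) = 2/15 / 7/15 = 2/7

P(U = 1 | obs) = 2/7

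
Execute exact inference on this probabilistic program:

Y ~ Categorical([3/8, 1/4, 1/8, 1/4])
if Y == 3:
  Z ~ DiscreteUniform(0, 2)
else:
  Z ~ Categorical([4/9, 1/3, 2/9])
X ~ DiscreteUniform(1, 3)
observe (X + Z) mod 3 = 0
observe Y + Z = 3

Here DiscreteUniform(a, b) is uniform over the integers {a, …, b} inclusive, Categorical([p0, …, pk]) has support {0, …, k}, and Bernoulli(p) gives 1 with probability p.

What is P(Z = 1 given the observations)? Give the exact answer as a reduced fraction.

Enumerate traces; 3 have nonzero weight after conditioning:
  (Y=1, Z=2, X=1) weight 1/54
  (Y=2, Z=1, X=2) weight 1/72
  (Y=3, Z=0, X=3) weight 1/36
Group by Z:
  weight(Z=0) = 1/36
  weight(Z=1) = 1/72
  weight(Z=2) = 1/54
Total weight = 1/36 + 1/72 + 1/54 = 13/216
P(Z=0 | obs) = 1/36 / 13/216 = 6/13
P(Z=1 | obs) = 1/72 / 13/216 = 3/13
P(Z=2 | obs) = 1/54 / 13/216 = 4/13

P(Z = 1 | obs) = 3/13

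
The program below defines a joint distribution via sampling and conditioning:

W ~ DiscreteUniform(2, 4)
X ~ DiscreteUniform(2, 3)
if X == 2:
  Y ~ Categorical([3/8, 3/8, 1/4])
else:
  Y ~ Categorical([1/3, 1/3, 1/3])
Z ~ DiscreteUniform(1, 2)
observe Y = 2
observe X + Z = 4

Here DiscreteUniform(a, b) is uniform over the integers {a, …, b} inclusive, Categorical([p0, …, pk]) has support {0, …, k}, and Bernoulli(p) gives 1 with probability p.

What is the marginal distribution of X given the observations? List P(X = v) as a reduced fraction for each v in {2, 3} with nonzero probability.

Enumerate traces; 6 have nonzero weight after conditioning:
  (W=2, X=2, Y=2, Z=2) weight 1/48
  (W=2, X=3, Y=2, Z=1) weight 1/36
  (W=3, X=2, Y=2, Z=2) weight 1/48
  (W=3, X=3, Y=2, Z=1) weight 1/36
  (W=4, X=2, Y=2, Z=2) weight 1/48
  (W=4, X=3, Y=2, Z=1) weight 1/36
Group by X:
  weight(X=2) = 1/16
  weight(X=3) = 1/12
Total weight = 1/16 + 1/12 = 7/48
P(X=2 | obs) = 1/16 / 7/48 = 3/7
P(X=3 | obs) = 1/12 / 7/48 = 4/7

P(X=2) = 3/7, P(X=3) = 4/7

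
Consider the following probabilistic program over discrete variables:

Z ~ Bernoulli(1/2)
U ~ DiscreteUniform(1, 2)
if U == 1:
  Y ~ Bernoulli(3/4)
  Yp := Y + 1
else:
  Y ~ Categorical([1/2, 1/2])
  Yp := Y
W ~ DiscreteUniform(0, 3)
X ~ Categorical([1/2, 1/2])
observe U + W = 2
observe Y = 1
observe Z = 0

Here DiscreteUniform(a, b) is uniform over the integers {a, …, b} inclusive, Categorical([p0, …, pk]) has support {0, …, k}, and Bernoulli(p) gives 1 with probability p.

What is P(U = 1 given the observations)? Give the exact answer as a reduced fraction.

P(U = 1 | obs) = 3/5

Enumerate traces; 4 have nonzero weight after conditioning:
  (Z=0, U=1, Y=1, W=1, X=0) weight 3/128
  (Z=0, U=1, Y=1, W=1, X=1) weight 3/128
  (Z=0, U=2, Y=1, W=0, X=0) weight 1/64
  (Z=0, U=2, Y=1, W=0, X=1) weight 1/64
Group by U:
  weight(U=1) = 3/64
  weight(U=2) = 1/32
Total weight = 3/64 + 1/32 = 5/64
P(U=1 | obs) = 3/64 / 5/64 = 3/5
P(U=2 | obs) = 1/32 / 5/64 = 2/5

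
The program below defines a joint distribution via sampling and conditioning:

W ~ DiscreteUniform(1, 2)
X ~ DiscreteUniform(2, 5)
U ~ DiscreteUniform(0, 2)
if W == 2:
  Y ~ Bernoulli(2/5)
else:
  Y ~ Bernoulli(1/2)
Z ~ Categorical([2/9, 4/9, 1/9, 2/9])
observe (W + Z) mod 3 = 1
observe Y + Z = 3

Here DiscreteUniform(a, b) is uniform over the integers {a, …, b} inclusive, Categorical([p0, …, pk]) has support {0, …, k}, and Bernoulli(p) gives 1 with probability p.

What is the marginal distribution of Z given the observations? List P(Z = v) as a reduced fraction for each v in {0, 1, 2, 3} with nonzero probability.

Enumerate traces; 24 have nonzero weight after conditioning:
  (W=1, X=2, U=0, Y=0, Z=3) weight 1/216
  (W=1, X=2, U=1, Y=0, Z=3) weight 1/216
  (W=1, X=2, U=2, Y=0, Z=3) weight 1/216
  (W=1, X=3, U=0, Y=0, Z=3) weight 1/216
  (W=1, X=3, U=1, Y=0, Z=3) weight 1/216
  (W=1, X=3, U=2, Y=0, Z=3) weight 1/216
  (W=1, X=4, U=0, Y=0, Z=3) weight 1/216
  (W=1, X=4, U=1, Y=0, Z=3) weight 1/216
  (W=2, X=2, U=0, Y=1, Z=2) weight 1/540
  … 15 more
Group by Z:
  weight(Z=2) = 1/45
  weight(Z=3) = 1/18
Total weight = 1/45 + 1/18 = 7/90
P(Z=2 | obs) = 1/45 / 7/90 = 2/7
P(Z=3 | obs) = 1/18 / 7/90 = 5/7

P(Z=2) = 2/7, P(Z=3) = 5/7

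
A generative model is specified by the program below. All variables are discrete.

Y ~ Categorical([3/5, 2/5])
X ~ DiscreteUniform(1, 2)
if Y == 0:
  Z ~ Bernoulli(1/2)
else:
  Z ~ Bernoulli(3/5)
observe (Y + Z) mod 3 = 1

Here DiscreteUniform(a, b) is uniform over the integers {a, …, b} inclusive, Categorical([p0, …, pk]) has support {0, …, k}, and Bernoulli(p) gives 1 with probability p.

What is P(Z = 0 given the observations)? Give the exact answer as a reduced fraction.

Enumerate traces; 4 have nonzero weight after conditioning:
  (Y=0, X=1, Z=1) weight 3/20
  (Y=0, X=2, Z=1) weight 3/20
  (Y=1, X=1, Z=0) weight 2/25
  (Y=1, X=2, Z=0) weight 2/25
Group by Z:
  weight(Z=0) = 4/25
  weight(Z=1) = 3/10
Total weight = 4/25 + 3/10 = 23/50
P(Z=0 | obs) = 4/25 / 23/50 = 8/23
P(Z=1 | obs) = 3/10 / 23/50 = 15/23

P(Z = 0 | obs) = 8/23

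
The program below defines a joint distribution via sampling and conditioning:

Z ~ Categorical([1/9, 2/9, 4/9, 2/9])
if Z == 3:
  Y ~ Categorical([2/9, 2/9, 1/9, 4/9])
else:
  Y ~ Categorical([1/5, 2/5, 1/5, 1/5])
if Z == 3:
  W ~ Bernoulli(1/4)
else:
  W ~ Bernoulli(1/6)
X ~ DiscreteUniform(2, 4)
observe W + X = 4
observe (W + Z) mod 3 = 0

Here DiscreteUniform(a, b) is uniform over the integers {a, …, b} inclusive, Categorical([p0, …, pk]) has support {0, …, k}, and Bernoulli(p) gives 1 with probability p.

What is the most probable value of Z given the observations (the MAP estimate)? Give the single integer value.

argmax_v P(Z = v | obs) = 3

Enumerate traces; 12 have nonzero weight after conditioning:
  (Z=0, Y=0, W=0, X=4) weight 1/162
  (Z=0, Y=1, W=0, X=4) weight 1/81
  (Z=0, Y=2, W=0, X=4) weight 1/162
  (Z=0, Y=3, W=0, X=4) weight 1/162
  (Z=2, Y=0, W=1, X=3) weight 2/405
  (Z=2, Y=1, W=1, X=3) weight 4/405
  (Z=2, Y=2, W=1, X=3) weight 2/405
  (Z=2, Y=3, W=1, X=3) weight 2/405
  (Z=3, Y=0, W=0, X=4) weight 1/81
  … 3 more
Group by Z:
  weight(Z=0) = 5/162
  weight(Z=2) = 2/81
  weight(Z=3) = 1/18
Total weight = 5/162 + 2/81 + 1/18 = 1/9
P(Z=0 | obs) = 5/162 / 1/9 = 5/18
P(Z=2 | obs) = 2/81 / 1/9 = 2/9
P(Z=3 | obs) = 1/18 / 1/9 = 1/2
argmax = 3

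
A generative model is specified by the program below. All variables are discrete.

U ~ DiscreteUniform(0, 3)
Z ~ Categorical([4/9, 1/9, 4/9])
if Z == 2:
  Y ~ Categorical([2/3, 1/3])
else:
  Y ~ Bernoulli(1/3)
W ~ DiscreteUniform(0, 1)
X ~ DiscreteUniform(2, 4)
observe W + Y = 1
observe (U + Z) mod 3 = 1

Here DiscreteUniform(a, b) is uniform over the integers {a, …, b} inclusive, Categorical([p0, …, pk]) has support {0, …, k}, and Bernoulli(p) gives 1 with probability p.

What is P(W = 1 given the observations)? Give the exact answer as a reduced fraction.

Enumerate traces; 24 have nonzero weight after conditioning:
  (U=0, Z=1, Y=0, W=1, X=2) weight 1/324
  (U=0, Z=1, Y=0, W=1, X=3) weight 1/324
  (U=0, Z=1, Y=0, W=1, X=4) weight 1/324
  (U=0, Z=1, Y=1, W=0, X=2) weight 1/648
  (U=0, Z=1, Y=1, W=0, X=3) weight 1/648
  (U=0, Z=1, Y=1, W=0, X=4) weight 1/648
  (U=1, Z=0, Y=0, W=1, X=2) weight 1/81
  (U=1, Z=0, Y=0, W=1, X=3) weight 1/81
  … 16 more
Group by W:
  weight(W=0) = 5/108
  weight(W=1) = 5/54
Total weight = 5/108 + 5/54 = 5/36
P(W=0 | obs) = 5/108 / 5/36 = 1/3
P(W=1 | obs) = 5/54 / 5/36 = 2/3

P(W = 1 | obs) = 2/3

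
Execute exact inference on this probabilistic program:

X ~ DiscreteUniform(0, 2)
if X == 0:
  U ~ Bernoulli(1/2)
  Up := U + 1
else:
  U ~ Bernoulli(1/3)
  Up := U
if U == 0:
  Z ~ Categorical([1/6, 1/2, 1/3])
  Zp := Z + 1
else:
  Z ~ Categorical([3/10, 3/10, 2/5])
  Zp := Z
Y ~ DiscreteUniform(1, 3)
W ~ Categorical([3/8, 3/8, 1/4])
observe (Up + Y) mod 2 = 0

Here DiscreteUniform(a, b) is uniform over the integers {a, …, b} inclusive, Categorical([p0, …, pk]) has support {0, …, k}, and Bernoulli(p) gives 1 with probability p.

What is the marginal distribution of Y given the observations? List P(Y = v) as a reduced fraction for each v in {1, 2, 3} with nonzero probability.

Enumerate traces; 81 have nonzero weight after conditioning:
  (X=0, U=0, Z=0, Y=1, W=0) weight 1/288
  (X=0, U=0, Z=0, Y=1, W=1) weight 1/288
  (X=0, U=0, Z=0, Y=1, W=2) weight 1/432
  (X=0, U=0, Z=0, Y=3, W=0) weight 1/288
  (X=0, U=0, Z=0, Y=3, W=1) weight 1/288
  (X=0, U=0, Z=0, Y=3, W=2) weight 1/432
  (X=0, U=0, Z=1, Y=1, W=0) weight 1/96
  (X=0, U=0, Z=1, Y=1, W=1) weight 1/96
  (X=0, U=1, Z=0, Y=2, W=0) weight 1/160
  … 72 more
Group by Y:
  weight(Y=1) = 7/54
  weight(Y=2) = 11/54
  weight(Y=3) = 7/54
Total weight = 7/54 + 11/54 + 7/54 = 25/54
P(Y=1 | obs) = 7/54 / 25/54 = 7/25
P(Y=2 | obs) = 11/54 / 25/54 = 11/25
P(Y=3 | obs) = 7/54 / 25/54 = 7/25

P(Y=1) = 7/25, P(Y=2) = 11/25, P(Y=3) = 7/25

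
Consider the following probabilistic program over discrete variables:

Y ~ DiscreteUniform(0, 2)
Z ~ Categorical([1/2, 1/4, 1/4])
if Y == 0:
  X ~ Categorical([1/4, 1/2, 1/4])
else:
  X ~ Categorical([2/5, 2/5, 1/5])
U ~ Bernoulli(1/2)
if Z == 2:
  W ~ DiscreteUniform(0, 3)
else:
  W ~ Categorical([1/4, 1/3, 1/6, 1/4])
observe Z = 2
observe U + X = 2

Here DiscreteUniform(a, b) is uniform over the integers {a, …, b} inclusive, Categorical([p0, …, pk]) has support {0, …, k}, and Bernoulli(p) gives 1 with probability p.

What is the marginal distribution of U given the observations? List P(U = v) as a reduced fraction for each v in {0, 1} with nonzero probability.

Enumerate traces; 24 have nonzero weight after conditioning:
  (Y=0, Z=2, X=1, U=1, W=0) weight 1/192
  (Y=0, Z=2, X=1, U=1, W=1) weight 1/192
  (Y=0, Z=2, X=1, U=1, W=2) weight 1/192
  (Y=0, Z=2, X=1, U=1, W=3) weight 1/192
  (Y=0, Z=2, X=2, U=0, W=0) weight 1/384
  (Y=0, Z=2, X=2, U=0, W=1) weight 1/384
  (Y=0, Z=2, X=2, U=0, W=2) weight 1/384
  (Y=0, Z=2, X=2, U=0, W=3) weight 1/384
  … 16 more
Group by U:
  weight(U=0) = 13/480
  weight(U=1) = 13/240
Total weight = 13/480 + 13/240 = 13/160
P(U=0 | obs) = 13/480 / 13/160 = 1/3
P(U=1 | obs) = 13/240 / 13/160 = 2/3

P(U=0) = 1/3, P(U=1) = 2/3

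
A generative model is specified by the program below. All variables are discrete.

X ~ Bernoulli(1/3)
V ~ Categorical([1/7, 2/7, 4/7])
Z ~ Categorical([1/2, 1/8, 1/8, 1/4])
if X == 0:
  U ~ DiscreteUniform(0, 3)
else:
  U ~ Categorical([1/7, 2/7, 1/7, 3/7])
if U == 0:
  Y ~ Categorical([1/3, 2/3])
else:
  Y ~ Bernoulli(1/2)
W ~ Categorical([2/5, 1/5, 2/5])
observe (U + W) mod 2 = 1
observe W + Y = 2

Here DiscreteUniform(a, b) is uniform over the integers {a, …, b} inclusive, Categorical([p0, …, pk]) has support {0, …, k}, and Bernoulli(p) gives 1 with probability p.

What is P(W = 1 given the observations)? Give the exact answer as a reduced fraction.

Enumerate traces; 96 have nonzero weight after conditioning:
  (X=0, V=0, Z=0, U=0, Y=1, W=1) weight 1/630
  (X=0, V=0, Z=0, U=1, Y=0, W=2) weight 1/420
  (X=0, V=0, Z=0, U=2, Y=1, W=1) weight 1/840
  (X=0, V=0, Z=0, U=3, Y=0, W=2) weight 1/420
  (X=0, V=0, Z=1, U=0, Y=1, W=1) weight 1/2520
  (X=0, V=0, Z=1, U=1, Y=0, W=2) weight 1/1680
  (X=0, V=0, Z=1, U=2, Y=1, W=1) weight 1/3360
  (X=0, V=0, Z=1, U=3, Y=0, W=2) weight 1/1680
  … 88 more
Group by W:
  weight(W=1) = 1/20
  weight(W=2) = 4/35
Total weight = 1/20 + 4/35 = 23/140
P(W=1 | obs) = 1/20 / 23/140 = 7/23
P(W=2 | obs) = 4/35 / 23/140 = 16/23

P(W = 1 | obs) = 7/23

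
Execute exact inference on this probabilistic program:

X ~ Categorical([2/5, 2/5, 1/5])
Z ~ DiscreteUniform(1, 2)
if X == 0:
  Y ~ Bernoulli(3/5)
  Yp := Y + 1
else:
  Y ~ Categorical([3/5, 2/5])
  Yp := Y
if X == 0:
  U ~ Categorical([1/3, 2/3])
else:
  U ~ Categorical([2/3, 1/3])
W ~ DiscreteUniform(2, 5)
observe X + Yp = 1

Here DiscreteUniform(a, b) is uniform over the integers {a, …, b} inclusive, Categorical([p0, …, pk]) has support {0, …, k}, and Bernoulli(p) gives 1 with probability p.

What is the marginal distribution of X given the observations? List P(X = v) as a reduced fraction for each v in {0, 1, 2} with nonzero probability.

P(X=0) = 2/5, P(X=1) = 3/5

Enumerate traces; 32 have nonzero weight after conditioning:
  (X=0, Z=1, Y=0, U=0, W=2) weight 1/150
  (X=0, Z=1, Y=0, U=0, W=3) weight 1/150
  (X=0, Z=1, Y=0, U=0, W=4) weight 1/150
  (X=0, Z=1, Y=0, U=0, W=5) weight 1/150
  (X=0, Z=1, Y=0, U=1, W=2) weight 1/75
  (X=0, Z=1, Y=0, U=1, W=3) weight 1/75
  (X=0, Z=1, Y=0, U=1, W=4) weight 1/75
  (X=0, Z=1, Y=0, U=1, W=5) weight 1/75
  (X=1, Z=1, Y=0, U=0, W=2) weight 1/50
  … 23 more
Group by X:
  weight(X=0) = 4/25
  weight(X=1) = 6/25
Total weight = 4/25 + 6/25 = 2/5
P(X=0 | obs) = 4/25 / 2/5 = 2/5
P(X=1 | obs) = 6/25 / 2/5 = 3/5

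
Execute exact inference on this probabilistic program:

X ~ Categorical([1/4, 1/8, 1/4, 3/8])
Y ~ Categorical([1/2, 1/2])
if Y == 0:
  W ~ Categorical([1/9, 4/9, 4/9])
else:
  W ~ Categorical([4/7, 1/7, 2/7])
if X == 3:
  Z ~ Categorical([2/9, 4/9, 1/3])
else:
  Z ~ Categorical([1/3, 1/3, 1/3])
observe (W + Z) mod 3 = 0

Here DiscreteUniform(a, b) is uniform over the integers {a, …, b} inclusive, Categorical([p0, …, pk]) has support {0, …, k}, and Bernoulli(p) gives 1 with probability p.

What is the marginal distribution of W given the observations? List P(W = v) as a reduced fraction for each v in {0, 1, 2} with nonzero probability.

Enumerate traces; 24 have nonzero weight after conditioning:
  (X=0, Y=0, W=0, Z=0) weight 1/216
  (X=0, Y=0, W=1, Z=2) weight 1/54
  (X=0, Y=0, W=2, Z=1) weight 1/54
  (X=0, Y=1, W=0, Z=0) weight 1/42
  (X=0, Y=1, W=1, Z=2) weight 1/168
  (X=0, Y=1, W=2, Z=1) weight 1/84
  (X=1, Y=0, W=0, Z=0) weight 1/432
  (X=1, Y=0, W=1, Z=2) weight 1/108
  … 16 more
Group by W:
  weight(W=0) = 43/432
  weight(W=1) = 37/378
  weight(W=2) = 23/168
Total weight = 43/432 + 37/378 + 23/168 = 337/1008
P(W=0 | obs) = 43/432 / 337/1008 = 301/1011
P(W=1 | obs) = 37/378 / 337/1008 = 296/1011
P(W=2 | obs) = 23/168 / 337/1008 = 138/337

P(W=0) = 301/1011, P(W=1) = 296/1011, P(W=2) = 138/337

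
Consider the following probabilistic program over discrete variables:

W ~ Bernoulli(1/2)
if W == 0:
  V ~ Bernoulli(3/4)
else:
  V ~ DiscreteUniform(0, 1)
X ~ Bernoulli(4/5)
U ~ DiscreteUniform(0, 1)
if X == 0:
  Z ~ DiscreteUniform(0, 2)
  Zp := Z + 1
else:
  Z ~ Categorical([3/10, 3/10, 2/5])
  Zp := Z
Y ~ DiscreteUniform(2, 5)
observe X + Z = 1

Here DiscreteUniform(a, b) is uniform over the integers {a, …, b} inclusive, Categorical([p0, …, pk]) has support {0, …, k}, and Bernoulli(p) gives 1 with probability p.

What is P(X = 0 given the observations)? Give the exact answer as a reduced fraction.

P(X = 0 | obs) = 5/23

Enumerate traces; 64 have nonzero weight after conditioning:
  (W=0, V=0, X=0, U=0, Z=1, Y=2) weight 1/960
  (W=0, V=0, X=0, U=0, Z=1, Y=3) weight 1/960
  (W=0, V=0, X=0, U=0, Z=1, Y=4) weight 1/960
  (W=0, V=0, X=0, U=0, Z=1, Y=5) weight 1/960
  (W=0, V=0, X=0, U=1, Z=1, Y=2) weight 1/960
  (W=0, V=0, X=0, U=1, Z=1, Y=3) weight 1/960
  (W=0, V=0, X=0, U=1, Z=1, Y=4) weight 1/960
  (W=0, V=0, X=0, U=1, Z=1, Y=5) weight 1/960
  (W=0, V=0, X=1, U=0, Z=0, Y=2) weight 3/800
  … 55 more
Group by X:
  weight(X=0) = 1/15
  weight(X=1) = 6/25
Total weight = 1/15 + 6/25 = 23/75
P(X=0 | obs) = 1/15 / 23/75 = 5/23
P(X=1 | obs) = 6/25 / 23/75 = 18/23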